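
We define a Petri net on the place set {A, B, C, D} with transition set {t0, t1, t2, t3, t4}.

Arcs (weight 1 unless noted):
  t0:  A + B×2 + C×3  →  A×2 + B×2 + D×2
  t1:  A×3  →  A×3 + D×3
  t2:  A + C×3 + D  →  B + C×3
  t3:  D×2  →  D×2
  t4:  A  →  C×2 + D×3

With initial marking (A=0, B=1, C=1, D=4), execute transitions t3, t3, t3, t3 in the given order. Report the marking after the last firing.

step 1: fire t3:  (A=0, B=1, C=1, D=4) → (A=0, B=1, C=1, D=4)
step 2: fire t3:  (A=0, B=1, C=1, D=4) → (A=0, B=1, C=1, D=4)
step 3: fire t3:  (A=0, B=1, C=1, D=4) → (A=0, B=1, C=1, D=4)
step 4: fire t3:  (A=0, B=1, C=1, D=4) → (A=0, B=1, C=1, D=4)

(A=0, B=1, C=1, D=4)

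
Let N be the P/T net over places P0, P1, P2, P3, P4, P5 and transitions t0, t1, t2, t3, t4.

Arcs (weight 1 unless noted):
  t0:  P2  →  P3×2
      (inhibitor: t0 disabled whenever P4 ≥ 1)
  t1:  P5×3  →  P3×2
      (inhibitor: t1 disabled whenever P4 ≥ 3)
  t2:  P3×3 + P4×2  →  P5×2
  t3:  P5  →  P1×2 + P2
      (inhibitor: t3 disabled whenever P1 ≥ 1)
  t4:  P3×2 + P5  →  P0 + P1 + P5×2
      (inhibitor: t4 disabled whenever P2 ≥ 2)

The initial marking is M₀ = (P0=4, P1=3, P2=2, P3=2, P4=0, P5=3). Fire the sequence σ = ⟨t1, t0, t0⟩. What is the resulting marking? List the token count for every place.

(P0=4, P1=3, P2=0, P3=8, P4=0, P5=0)

step 1: fire t1:  (P0=4, P1=3, P2=2, P3=2, P4=0, P5=3) → (P0=4, P1=3, P2=2, P3=4, P4=0, P5=0)
step 2: fire t0:  (P0=4, P1=3, P2=2, P3=4, P4=0, P5=0) → (P0=4, P1=3, P2=1, P3=6, P4=0, P5=0)
step 3: fire t0:  (P0=4, P1=3, P2=1, P3=6, P4=0, P5=0) → (P0=4, P1=3, P2=0, P3=8, P4=0, P5=0)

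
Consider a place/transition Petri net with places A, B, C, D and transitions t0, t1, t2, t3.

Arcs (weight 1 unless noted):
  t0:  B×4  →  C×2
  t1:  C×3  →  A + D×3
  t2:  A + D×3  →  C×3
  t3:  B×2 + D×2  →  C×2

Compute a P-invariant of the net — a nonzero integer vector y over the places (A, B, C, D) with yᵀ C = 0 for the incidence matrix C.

y = (A:3, B:1, C:2, D:1)

Incidence matrix C (rows=places, cols=transitions):
       t0   t1   t2   t3
    A   0    1   -1    0
    B  -4    0    0   -2
    C   2   -3    3    2
    D   0    3   -3   -2

Candidate y = [3, 1, 2, 1]; check y·C column-wise:
  col t0: 3·0 + 1·-4 + 2·2 + 1·0 = 0
  col t1: 3·1 + 1·0 + 2·-3 + 1·3 = 0
  col t2: 3·-1 + 1·0 + 2·3 + 1·-3 = 0
  col t3: 3·0 + 1·-2 + 2·2 + 1·-2 = 0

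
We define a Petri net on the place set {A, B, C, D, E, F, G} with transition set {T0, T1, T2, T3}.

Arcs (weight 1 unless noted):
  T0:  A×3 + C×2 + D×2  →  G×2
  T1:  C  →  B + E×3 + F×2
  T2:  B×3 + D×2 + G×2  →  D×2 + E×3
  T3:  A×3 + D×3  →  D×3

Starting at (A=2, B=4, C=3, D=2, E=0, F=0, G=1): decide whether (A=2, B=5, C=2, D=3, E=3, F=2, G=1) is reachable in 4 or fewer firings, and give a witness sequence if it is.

NO — not reachable within 4 firings

depth 0: 1 marking
depth 1: 2 markings reached so far
depth 2: 3 markings reached so far
depth 3: 4 markings reached so far
depth 4: 4 markings reached so far
(frontier empty at depth 4; search complete)
target is not among the 4 markings reachable within 4 steps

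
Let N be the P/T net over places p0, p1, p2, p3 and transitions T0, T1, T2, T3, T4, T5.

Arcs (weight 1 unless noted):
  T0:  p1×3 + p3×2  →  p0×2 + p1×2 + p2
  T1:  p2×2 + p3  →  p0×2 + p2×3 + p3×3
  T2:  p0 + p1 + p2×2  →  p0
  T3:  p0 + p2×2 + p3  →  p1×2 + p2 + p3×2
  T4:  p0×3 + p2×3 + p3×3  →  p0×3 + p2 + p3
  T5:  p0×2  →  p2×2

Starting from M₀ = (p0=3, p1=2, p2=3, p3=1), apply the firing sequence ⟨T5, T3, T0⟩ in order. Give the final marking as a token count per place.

step 1: fire T5:  (p0=3, p1=2, p2=3, p3=1) → (p0=1, p1=2, p2=5, p3=1)
step 2: fire T3:  (p0=1, p1=2, p2=5, p3=1) → (p0=0, p1=4, p2=4, p3=2)
step 3: fire T0:  (p0=0, p1=4, p2=4, p3=2) → (p0=2, p1=3, p2=5, p3=0)

(p0=2, p1=3, p2=5, p3=0)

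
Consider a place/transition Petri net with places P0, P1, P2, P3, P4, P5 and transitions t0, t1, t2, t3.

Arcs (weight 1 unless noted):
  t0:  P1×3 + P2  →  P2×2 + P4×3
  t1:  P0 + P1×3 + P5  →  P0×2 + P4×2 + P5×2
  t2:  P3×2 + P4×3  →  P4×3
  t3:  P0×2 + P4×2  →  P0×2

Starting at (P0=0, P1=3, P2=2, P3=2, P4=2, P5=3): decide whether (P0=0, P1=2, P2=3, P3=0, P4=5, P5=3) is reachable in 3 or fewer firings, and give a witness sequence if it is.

NO — not reachable within 3 firings

depth 0: 1 marking
depth 1: 2 markings reached so far
depth 2: 3 markings reached so far
depth 3: 3 markings reached so far
(frontier empty at depth 3; search complete)
target is not among the 3 markings reachable within 3 steps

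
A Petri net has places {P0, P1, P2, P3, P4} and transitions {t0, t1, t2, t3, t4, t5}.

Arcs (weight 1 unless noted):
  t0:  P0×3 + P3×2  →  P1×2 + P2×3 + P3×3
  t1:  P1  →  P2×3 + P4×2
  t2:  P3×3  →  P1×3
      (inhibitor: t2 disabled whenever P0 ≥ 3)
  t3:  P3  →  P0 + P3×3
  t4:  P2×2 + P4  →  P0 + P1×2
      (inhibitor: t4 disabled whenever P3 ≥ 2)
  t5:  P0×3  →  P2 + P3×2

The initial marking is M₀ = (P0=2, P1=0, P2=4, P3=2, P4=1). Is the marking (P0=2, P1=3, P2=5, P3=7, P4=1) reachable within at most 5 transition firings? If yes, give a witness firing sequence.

YES — reachable via ⟨t3, t3, t3, t5, t2⟩ (5 firings)

step 1: fire t3:  (P0=2, P1=0, P2=4, P3=2, P4=1) → (P0=3, P1=0, P2=4, P3=4, P4=1)
step 2: fire t3:  (P0=3, P1=0, P2=4, P3=4, P4=1) → (P0=4, P1=0, P2=4, P3=6, P4=1)
step 3: fire t3:  (P0=4, P1=0, P2=4, P3=6, P4=1) → (P0=5, P1=0, P2=4, P3=8, P4=1)
step 4: fire t5:  (P0=5, P1=0, P2=4, P3=8, P4=1) → (P0=2, P1=0, P2=5, P3=10, P4=1)
step 5: fire t2:  (P0=2, P1=0, P2=5, P3=10, P4=1) → (P0=2, P1=3, P2=5, P3=7, P4=1)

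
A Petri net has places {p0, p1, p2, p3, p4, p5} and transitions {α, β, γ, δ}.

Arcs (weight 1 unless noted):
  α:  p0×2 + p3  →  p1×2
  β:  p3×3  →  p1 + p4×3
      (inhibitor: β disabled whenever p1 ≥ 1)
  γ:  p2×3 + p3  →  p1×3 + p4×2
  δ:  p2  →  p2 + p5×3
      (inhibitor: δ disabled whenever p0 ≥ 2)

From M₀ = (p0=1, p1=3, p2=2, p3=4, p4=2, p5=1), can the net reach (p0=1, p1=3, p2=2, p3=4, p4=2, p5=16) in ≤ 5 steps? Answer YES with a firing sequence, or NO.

step 1: fire δ:  (p0=1, p1=3, p2=2, p3=4, p4=2, p5=1) → (p0=1, p1=3, p2=2, p3=4, p4=2, p5=4)
step 2: fire δ:  (p0=1, p1=3, p2=2, p3=4, p4=2, p5=4) → (p0=1, p1=3, p2=2, p3=4, p4=2, p5=7)
step 3: fire δ:  (p0=1, p1=3, p2=2, p3=4, p4=2, p5=7) → (p0=1, p1=3, p2=2, p3=4, p4=2, p5=10)
step 4: fire δ:  (p0=1, p1=3, p2=2, p3=4, p4=2, p5=10) → (p0=1, p1=3, p2=2, p3=4, p4=2, p5=13)
step 5: fire δ:  (p0=1, p1=3, p2=2, p3=4, p4=2, p5=13) → (p0=1, p1=3, p2=2, p3=4, p4=2, p5=16)

YES — reachable via ⟨δ, δ, δ, δ, δ⟩ (5 firings)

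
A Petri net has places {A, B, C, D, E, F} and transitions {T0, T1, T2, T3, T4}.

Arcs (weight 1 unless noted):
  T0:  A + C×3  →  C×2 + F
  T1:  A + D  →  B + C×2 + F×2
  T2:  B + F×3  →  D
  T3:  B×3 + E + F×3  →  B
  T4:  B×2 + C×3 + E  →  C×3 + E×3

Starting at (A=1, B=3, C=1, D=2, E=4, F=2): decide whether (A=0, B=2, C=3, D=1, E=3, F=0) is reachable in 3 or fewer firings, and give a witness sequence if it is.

NO — not reachable within 3 firings

depth 0: 1 marking
depth 1: 2 markings reached so far
depth 2: 5 markings reached so far
depth 3: 8 markings reached so far
target is not among the 8 markings reachable within 3 steps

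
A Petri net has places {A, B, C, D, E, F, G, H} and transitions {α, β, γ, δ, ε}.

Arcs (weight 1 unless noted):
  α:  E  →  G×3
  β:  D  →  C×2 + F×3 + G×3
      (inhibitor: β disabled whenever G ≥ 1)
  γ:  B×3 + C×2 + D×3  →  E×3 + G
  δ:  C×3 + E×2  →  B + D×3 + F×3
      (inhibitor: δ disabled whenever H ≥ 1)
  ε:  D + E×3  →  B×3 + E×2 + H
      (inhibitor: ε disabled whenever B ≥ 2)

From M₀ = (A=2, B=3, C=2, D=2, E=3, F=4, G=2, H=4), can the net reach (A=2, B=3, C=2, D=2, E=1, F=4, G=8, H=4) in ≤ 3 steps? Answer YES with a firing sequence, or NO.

step 1: fire α:  (A=2, B=3, C=2, D=2, E=3, F=4, G=2, H=4) → (A=2, B=3, C=2, D=2, E=2, F=4, G=5, H=4)
step 2: fire α:  (A=2, B=3, C=2, D=2, E=2, F=4, G=5, H=4) → (A=2, B=3, C=2, D=2, E=1, F=4, G=8, H=4)

YES — reachable via ⟨α, α⟩ (2 firings)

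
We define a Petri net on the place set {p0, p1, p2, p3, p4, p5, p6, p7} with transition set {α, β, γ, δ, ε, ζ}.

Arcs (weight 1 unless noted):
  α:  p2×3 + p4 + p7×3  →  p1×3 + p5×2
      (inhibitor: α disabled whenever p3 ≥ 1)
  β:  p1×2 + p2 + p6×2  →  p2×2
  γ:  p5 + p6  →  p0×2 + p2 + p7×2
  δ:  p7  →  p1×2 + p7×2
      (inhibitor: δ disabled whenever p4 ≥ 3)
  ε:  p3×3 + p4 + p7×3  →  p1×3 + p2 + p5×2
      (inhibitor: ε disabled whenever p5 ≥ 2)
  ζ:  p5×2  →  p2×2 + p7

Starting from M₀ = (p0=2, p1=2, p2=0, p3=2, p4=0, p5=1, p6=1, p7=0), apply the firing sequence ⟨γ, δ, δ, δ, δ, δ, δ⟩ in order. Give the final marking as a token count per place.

(p0=4, p1=14, p2=1, p3=2, p4=0, p5=0, p6=0, p7=8)

step 1: fire γ:  (p0=2, p1=2, p2=0, p3=2, p4=0, p5=1, p6=1, p7=0) → (p0=4, p1=2, p2=1, p3=2, p4=0, p5=0, p6=0, p7=2)
step 2: fire δ:  (p0=4, p1=2, p2=1, p3=2, p4=0, p5=0, p6=0, p7=2) → (p0=4, p1=4, p2=1, p3=2, p4=0, p5=0, p6=0, p7=3)
step 3: fire δ:  (p0=4, p1=4, p2=1, p3=2, p4=0, p5=0, p6=0, p7=3) → (p0=4, p1=6, p2=1, p3=2, p4=0, p5=0, p6=0, p7=4)
step 4: fire δ:  (p0=4, p1=6, p2=1, p3=2, p4=0, p5=0, p6=0, p7=4) → (p0=4, p1=8, p2=1, p3=2, p4=0, p5=0, p6=0, p7=5)
step 5: fire δ:  (p0=4, p1=8, p2=1, p3=2, p4=0, p5=0, p6=0, p7=5) → (p0=4, p1=10, p2=1, p3=2, p4=0, p5=0, p6=0, p7=6)
step 6: fire δ:  (p0=4, p1=10, p2=1, p3=2, p4=0, p5=0, p6=0, p7=6) → (p0=4, p1=12, p2=1, p3=2, p4=0, p5=0, p6=0, p7=7)
step 7: fire δ:  (p0=4, p1=12, p2=1, p3=2, p4=0, p5=0, p6=0, p7=7) → (p0=4, p1=14, p2=1, p3=2, p4=0, p5=0, p6=0, p7=8)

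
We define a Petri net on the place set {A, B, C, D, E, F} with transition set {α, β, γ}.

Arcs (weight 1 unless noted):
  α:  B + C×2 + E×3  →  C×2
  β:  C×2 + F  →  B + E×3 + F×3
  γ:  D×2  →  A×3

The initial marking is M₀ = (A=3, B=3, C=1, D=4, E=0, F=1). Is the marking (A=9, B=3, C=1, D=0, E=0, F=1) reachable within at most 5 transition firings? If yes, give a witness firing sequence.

step 1: fire γ:  (A=3, B=3, C=1, D=4, E=0, F=1) → (A=6, B=3, C=1, D=2, E=0, F=1)
step 2: fire γ:  (A=6, B=3, C=1, D=2, E=0, F=1) → (A=9, B=3, C=1, D=0, E=0, F=1)

YES — reachable via ⟨γ, γ⟩ (2 firings)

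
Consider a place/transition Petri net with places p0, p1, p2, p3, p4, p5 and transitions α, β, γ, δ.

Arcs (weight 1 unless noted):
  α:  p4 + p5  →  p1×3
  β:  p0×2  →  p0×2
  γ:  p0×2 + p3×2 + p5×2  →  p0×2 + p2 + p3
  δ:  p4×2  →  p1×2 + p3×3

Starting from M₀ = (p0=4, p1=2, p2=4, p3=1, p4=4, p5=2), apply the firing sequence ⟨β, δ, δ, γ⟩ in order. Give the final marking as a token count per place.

step 1: fire β:  (p0=4, p1=2, p2=4, p3=1, p4=4, p5=2) → (p0=4, p1=2, p2=4, p3=1, p4=4, p5=2)
step 2: fire δ:  (p0=4, p1=2, p2=4, p3=1, p4=4, p5=2) → (p0=4, p1=4, p2=4, p3=4, p4=2, p5=2)
step 3: fire δ:  (p0=4, p1=4, p2=4, p3=4, p4=2, p5=2) → (p0=4, p1=6, p2=4, p3=7, p4=0, p5=2)
step 4: fire γ:  (p0=4, p1=6, p2=4, p3=7, p4=0, p5=2) → (p0=4, p1=6, p2=5, p3=6, p4=0, p5=0)

(p0=4, p1=6, p2=5, p3=6, p4=0, p5=0)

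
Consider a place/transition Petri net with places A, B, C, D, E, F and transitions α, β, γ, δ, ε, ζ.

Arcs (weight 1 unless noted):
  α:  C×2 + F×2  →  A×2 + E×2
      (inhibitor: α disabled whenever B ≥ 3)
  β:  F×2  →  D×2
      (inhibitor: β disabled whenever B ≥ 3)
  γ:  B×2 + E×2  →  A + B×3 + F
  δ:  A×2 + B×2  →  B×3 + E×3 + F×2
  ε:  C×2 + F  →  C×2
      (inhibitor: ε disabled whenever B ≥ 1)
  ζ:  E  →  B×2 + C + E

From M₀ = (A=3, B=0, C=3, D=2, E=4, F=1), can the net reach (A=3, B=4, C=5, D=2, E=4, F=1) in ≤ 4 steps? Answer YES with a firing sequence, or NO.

YES — reachable via ⟨ζ, ζ⟩ (2 firings)

step 1: fire ζ:  (A=3, B=0, C=3, D=2, E=4, F=1) → (A=3, B=2, C=4, D=2, E=4, F=1)
step 2: fire ζ:  (A=3, B=2, C=4, D=2, E=4, F=1) → (A=3, B=4, C=5, D=2, E=4, F=1)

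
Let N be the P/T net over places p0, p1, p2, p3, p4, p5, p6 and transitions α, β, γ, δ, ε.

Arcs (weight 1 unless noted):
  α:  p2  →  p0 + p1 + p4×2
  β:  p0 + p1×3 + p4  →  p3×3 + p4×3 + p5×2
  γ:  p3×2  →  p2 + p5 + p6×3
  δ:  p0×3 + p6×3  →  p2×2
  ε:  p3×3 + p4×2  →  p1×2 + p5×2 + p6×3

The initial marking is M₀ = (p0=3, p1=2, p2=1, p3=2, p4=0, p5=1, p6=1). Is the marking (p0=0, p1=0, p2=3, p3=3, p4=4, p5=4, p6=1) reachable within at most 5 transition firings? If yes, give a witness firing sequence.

YES — reachable via ⟨α, β, γ, δ⟩ (4 firings)

step 1: fire α:  (p0=3, p1=2, p2=1, p3=2, p4=0, p5=1, p6=1) → (p0=4, p1=3, p2=0, p3=2, p4=2, p5=1, p6=1)
step 2: fire β:  (p0=4, p1=3, p2=0, p3=2, p4=2, p5=1, p6=1) → (p0=3, p1=0, p2=0, p3=5, p4=4, p5=3, p6=1)
step 3: fire γ:  (p0=3, p1=0, p2=0, p3=5, p4=4, p5=3, p6=1) → (p0=3, p1=0, p2=1, p3=3, p4=4, p5=4, p6=4)
step 4: fire δ:  (p0=3, p1=0, p2=1, p3=3, p4=4, p5=4, p6=4) → (p0=0, p1=0, p2=3, p3=3, p4=4, p5=4, p6=1)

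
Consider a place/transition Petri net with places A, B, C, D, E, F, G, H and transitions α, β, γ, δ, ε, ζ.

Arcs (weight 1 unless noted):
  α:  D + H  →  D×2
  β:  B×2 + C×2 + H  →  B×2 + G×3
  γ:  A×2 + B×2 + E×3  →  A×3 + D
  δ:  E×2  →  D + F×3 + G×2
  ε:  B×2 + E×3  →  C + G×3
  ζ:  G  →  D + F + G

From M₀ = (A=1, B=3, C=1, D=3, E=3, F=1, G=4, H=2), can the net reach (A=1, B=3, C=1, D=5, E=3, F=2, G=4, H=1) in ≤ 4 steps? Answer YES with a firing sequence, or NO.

step 1: fire α:  (A=1, B=3, C=1, D=3, E=3, F=1, G=4, H=2) → (A=1, B=3, C=1, D=4, E=3, F=1, G=4, H=1)
step 2: fire ζ:  (A=1, B=3, C=1, D=4, E=3, F=1, G=4, H=1) → (A=1, B=3, C=1, D=5, E=3, F=2, G=4, H=1)

YES — reachable via ⟨α, ζ⟩ (2 firings)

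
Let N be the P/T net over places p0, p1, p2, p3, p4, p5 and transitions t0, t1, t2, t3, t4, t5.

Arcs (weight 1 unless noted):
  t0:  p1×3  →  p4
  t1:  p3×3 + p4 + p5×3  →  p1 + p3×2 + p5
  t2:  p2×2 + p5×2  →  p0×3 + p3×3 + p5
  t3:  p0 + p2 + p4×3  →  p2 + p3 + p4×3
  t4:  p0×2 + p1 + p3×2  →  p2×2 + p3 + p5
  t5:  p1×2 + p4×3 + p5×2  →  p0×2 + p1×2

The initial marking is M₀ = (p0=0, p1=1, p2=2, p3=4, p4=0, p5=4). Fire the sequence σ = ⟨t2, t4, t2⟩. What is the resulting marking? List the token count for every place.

(p0=4, p1=0, p2=0, p3=9, p4=0, p5=3)

step 1: fire t2:  (p0=0, p1=1, p2=2, p3=4, p4=0, p5=4) → (p0=3, p1=1, p2=0, p3=7, p4=0, p5=3)
step 2: fire t4:  (p0=3, p1=1, p2=0, p3=7, p4=0, p5=3) → (p0=1, p1=0, p2=2, p3=6, p4=0, p5=4)
step 3: fire t2:  (p0=1, p1=0, p2=2, p3=6, p4=0, p5=4) → (p0=4, p1=0, p2=0, p3=9, p4=0, p5=3)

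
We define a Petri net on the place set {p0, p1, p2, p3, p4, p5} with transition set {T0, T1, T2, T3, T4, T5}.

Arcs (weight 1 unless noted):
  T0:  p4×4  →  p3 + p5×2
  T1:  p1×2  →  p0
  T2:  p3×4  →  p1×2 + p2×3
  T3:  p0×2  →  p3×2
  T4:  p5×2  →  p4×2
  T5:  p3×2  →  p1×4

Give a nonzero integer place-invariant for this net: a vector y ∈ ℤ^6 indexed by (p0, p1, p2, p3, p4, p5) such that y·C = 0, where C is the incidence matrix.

Incidence matrix C (rows=places, cols=transitions):
       T0   T1   T2   T3   T4   T5
   p0   0    1    0   -2    0    0
   p1   0   -2    2    0    0    4
   p2   0    0    3    0    0    0
   p3   1    0   -4    2    0   -2
   p4  -4    0    0    0    2    0
   p5   2    0    0    0   -2    0

Candidate y = [2, 1, 2, 2, 1, 1]; check y·C column-wise:
  col T0: 2·0 + 1·0 + 2·0 + 2·1 + 1·-4 + 1·2 = 0
  col T1: 2·1 + 1·-2 + 2·0 + 2·0 + 1·0 + 1·0 = 0
  col T2: 2·0 + 1·2 + 2·3 + 2·-4 + 1·0 + 1·0 = 0
  col T3: 2·-2 + 1·0 + 2·0 + 2·2 + 1·0 + 1·0 = 0
  col T4: 2·0 + 1·0 + 2·0 + 2·0 + 1·2 + 1·-2 = 0
  col T5: 2·0 + 1·4 + 2·0 + 2·-2 + 1·0 + 1·0 = 0

y = (p0:2, p1:1, p2:2, p3:2, p4:1, p5:1)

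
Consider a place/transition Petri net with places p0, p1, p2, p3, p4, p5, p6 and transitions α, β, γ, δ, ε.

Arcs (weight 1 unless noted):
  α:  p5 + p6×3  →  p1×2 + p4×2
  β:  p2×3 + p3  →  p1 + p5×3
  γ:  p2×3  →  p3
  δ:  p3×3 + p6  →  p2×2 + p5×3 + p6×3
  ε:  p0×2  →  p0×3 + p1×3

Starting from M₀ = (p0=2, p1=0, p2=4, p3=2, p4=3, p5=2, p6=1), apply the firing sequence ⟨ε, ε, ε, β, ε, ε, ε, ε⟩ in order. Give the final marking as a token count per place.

step 1: fire ε:  (p0=2, p1=0, p2=4, p3=2, p4=3, p5=2, p6=1) → (p0=3, p1=3, p2=4, p3=2, p4=3, p5=2, p6=1)
step 2: fire ε:  (p0=3, p1=3, p2=4, p3=2, p4=3, p5=2, p6=1) → (p0=4, p1=6, p2=4, p3=2, p4=3, p5=2, p6=1)
step 3: fire ε:  (p0=4, p1=6, p2=4, p3=2, p4=3, p5=2, p6=1) → (p0=5, p1=9, p2=4, p3=2, p4=3, p5=2, p6=1)
step 4: fire β:  (p0=5, p1=9, p2=4, p3=2, p4=3, p5=2, p6=1) → (p0=5, p1=10, p2=1, p3=1, p4=3, p5=5, p6=1)
step 5: fire ε:  (p0=5, p1=10, p2=1, p3=1, p4=3, p5=5, p6=1) → (p0=6, p1=13, p2=1, p3=1, p4=3, p5=5, p6=1)
step 6: fire ε:  (p0=6, p1=13, p2=1, p3=1, p4=3, p5=5, p6=1) → (p0=7, p1=16, p2=1, p3=1, p4=3, p5=5, p6=1)
step 7: fire ε:  (p0=7, p1=16, p2=1, p3=1, p4=3, p5=5, p6=1) → (p0=8, p1=19, p2=1, p3=1, p4=3, p5=5, p6=1)
step 8: fire ε:  (p0=8, p1=19, p2=1, p3=1, p4=3, p5=5, p6=1) → (p0=9, p1=22, p2=1, p3=1, p4=3, p5=5, p6=1)

(p0=9, p1=22, p2=1, p3=1, p4=3, p5=5, p6=1)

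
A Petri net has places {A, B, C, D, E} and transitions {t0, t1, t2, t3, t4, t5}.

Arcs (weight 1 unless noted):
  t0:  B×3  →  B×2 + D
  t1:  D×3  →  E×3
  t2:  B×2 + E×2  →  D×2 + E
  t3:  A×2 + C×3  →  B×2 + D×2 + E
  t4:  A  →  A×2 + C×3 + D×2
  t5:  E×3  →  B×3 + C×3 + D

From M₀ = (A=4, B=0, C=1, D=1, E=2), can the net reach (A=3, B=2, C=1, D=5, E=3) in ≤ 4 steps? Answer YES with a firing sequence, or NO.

YES — reachable via ⟨t4, t3⟩ (2 firings)

step 1: fire t4:  (A=4, B=0, C=1, D=1, E=2) → (A=5, B=0, C=4, D=3, E=2)
step 2: fire t3:  (A=5, B=0, C=4, D=3, E=2) → (A=3, B=2, C=1, D=5, E=3)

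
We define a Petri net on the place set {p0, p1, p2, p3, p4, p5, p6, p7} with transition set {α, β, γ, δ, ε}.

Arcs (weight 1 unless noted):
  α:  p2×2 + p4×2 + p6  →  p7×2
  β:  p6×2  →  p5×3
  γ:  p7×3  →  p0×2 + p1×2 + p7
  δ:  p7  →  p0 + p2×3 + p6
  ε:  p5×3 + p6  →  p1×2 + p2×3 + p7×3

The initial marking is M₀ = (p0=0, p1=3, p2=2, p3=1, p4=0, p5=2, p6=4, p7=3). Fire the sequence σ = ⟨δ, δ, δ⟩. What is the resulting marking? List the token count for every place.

step 1: fire δ:  (p0=0, p1=3, p2=2, p3=1, p4=0, p5=2, p6=4, p7=3) → (p0=1, p1=3, p2=5, p3=1, p4=0, p5=2, p6=5, p7=2)
step 2: fire δ:  (p0=1, p1=3, p2=5, p3=1, p4=0, p5=2, p6=5, p7=2) → (p0=2, p1=3, p2=8, p3=1, p4=0, p5=2, p6=6, p7=1)
step 3: fire δ:  (p0=2, p1=3, p2=8, p3=1, p4=0, p5=2, p6=6, p7=1) → (p0=3, p1=3, p2=11, p3=1, p4=0, p5=2, p6=7, p7=0)

(p0=3, p1=3, p2=11, p3=1, p4=0, p5=2, p6=7, p7=0)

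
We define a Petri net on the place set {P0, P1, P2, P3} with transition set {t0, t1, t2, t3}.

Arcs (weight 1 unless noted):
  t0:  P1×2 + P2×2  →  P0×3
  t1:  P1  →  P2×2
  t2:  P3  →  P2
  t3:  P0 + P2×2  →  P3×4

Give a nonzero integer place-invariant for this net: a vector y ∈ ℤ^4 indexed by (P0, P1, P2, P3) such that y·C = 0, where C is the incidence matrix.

Incidence matrix C (rows=places, cols=transitions):
       t0   t1   t2   t3
   P0   3    0    0   -1
   P1  -2   -1    0    0
   P2  -2    2    1   -2
   P3   0    0   -1    4

Candidate y = [2, 2, 1, 1]; check y·C column-wise:
  col t0: 2·3 + 2·-2 + 1·-2 + 1·0 = 0
  col t1: 2·0 + 2·-1 + 1·2 + 1·0 = 0
  col t2: 2·0 + 2·0 + 1·1 + 1·-1 = 0
  col t3: 2·-1 + 2·0 + 1·-2 + 1·4 = 0

y = (P0:2, P1:2, P2:1, P3:1)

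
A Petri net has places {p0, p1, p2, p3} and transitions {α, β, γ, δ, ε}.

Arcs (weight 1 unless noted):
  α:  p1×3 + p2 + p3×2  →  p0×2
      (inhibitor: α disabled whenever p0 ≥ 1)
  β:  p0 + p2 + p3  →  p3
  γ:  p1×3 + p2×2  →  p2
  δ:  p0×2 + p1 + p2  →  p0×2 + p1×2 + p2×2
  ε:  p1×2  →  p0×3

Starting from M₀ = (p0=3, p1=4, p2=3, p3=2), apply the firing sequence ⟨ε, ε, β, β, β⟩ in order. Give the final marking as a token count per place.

(p0=6, p1=0, p2=0, p3=2)

step 1: fire ε:  (p0=3, p1=4, p2=3, p3=2) → (p0=6, p1=2, p2=3, p3=2)
step 2: fire ε:  (p0=6, p1=2, p2=3, p3=2) → (p0=9, p1=0, p2=3, p3=2)
step 3: fire β:  (p0=9, p1=0, p2=3, p3=2) → (p0=8, p1=0, p2=2, p3=2)
step 4: fire β:  (p0=8, p1=0, p2=2, p3=2) → (p0=7, p1=0, p2=1, p3=2)
step 5: fire β:  (p0=7, p1=0, p2=1, p3=2) → (p0=6, p1=0, p2=0, p3=2)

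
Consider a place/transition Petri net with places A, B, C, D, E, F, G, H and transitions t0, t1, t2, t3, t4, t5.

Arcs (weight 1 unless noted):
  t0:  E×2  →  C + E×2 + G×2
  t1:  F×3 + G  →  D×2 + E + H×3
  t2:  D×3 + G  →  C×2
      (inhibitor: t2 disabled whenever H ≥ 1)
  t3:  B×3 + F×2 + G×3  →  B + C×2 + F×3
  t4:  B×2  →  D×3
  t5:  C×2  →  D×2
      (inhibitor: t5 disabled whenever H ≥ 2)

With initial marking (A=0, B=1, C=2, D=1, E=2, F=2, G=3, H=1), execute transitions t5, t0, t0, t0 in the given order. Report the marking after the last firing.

step 1: fire t5:  (A=0, B=1, C=2, D=1, E=2, F=2, G=3, H=1) → (A=0, B=1, C=0, D=3, E=2, F=2, G=3, H=1)
step 2: fire t0:  (A=0, B=1, C=0, D=3, E=2, F=2, G=3, H=1) → (A=0, B=1, C=1, D=3, E=2, F=2, G=5, H=1)
step 3: fire t0:  (A=0, B=1, C=1, D=3, E=2, F=2, G=5, H=1) → (A=0, B=1, C=2, D=3, E=2, F=2, G=7, H=1)
step 4: fire t0:  (A=0, B=1, C=2, D=3, E=2, F=2, G=7, H=1) → (A=0, B=1, C=3, D=3, E=2, F=2, G=9, H=1)

(A=0, B=1, C=3, D=3, E=2, F=2, G=9, H=1)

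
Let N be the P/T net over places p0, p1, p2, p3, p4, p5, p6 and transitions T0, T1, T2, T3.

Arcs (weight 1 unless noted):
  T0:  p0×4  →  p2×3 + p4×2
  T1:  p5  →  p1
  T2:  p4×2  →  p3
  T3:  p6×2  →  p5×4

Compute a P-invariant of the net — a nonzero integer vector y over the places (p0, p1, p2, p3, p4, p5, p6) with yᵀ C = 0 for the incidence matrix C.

Incidence matrix C (rows=places, cols=transitions):
       T0   T1   T2   T3
   p0  -4    0    0    0
   p1   0    1    0    0
   p2   3    0    0    0
   p3   0    0    1    0
   p4   2    0   -2    0
   p5   0   -1    0    4
   p6   0    0    0   -2

Candidate y = [3, 0, 4, 0, 0, 0, 0]; check y·C column-wise:
  col T0: 3·-4 + 4·3 + 0·2 = 0
  col T1: 3·0 + 0·1 + 4·0 + 0·-1 = 0
  col T2: 3·0 + 4·0 + 0·1 + 0·-2 = 0
  col T3: 3·0 + 4·0 + 0·4 + 0·-2 = 0

y = (p0:3, p1:0, p2:4, p3:0, p4:0, p5:0, p6:0)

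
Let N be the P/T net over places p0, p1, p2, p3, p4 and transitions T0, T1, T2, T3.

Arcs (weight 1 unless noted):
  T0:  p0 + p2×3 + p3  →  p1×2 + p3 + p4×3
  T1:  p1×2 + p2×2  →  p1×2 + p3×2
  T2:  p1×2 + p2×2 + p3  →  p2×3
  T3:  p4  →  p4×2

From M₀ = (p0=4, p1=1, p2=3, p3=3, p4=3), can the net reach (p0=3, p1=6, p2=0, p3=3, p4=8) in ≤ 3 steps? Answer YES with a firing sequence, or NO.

depth 0: 1 marking
depth 1: 3 markings reached so far
depth 2: 5 markings reached so far
depth 3: 7 markings reached so far
target is not among the 7 markings reachable within 3 steps

NO — not reachable within 3 firings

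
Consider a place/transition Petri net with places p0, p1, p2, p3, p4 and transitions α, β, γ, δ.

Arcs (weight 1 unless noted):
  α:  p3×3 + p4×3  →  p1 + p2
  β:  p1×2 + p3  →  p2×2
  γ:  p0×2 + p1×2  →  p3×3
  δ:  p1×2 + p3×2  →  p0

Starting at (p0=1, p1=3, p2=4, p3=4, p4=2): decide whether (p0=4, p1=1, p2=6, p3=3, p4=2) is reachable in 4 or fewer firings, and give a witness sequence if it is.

depth 0: 1 marking
depth 1: 3 markings reached so far
depth 2: 3 markings reached so far
(frontier empty at depth 2; search complete)
target is not among the 3 markings reachable within 4 steps

NO — not reachable within 4 firings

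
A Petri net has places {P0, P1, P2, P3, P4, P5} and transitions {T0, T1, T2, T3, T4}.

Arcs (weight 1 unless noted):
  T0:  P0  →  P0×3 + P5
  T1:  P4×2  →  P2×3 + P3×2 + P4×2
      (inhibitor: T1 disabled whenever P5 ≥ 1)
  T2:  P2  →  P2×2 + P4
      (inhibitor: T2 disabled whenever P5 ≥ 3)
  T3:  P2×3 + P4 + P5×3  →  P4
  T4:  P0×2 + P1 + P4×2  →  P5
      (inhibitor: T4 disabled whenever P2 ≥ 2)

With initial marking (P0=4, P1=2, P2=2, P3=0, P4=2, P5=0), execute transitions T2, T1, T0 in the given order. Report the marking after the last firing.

step 1: fire T2:  (P0=4, P1=2, P2=2, P3=0, P4=2, P5=0) → (P0=4, P1=2, P2=3, P3=0, P4=3, P5=0)
step 2: fire T1:  (P0=4, P1=2, P2=3, P3=0, P4=3, P5=0) → (P0=4, P1=2, P2=6, P3=2, P4=3, P5=0)
step 3: fire T0:  (P0=4, P1=2, P2=6, P3=2, P4=3, P5=0) → (P0=6, P1=2, P2=6, P3=2, P4=3, P5=1)

(P0=6, P1=2, P2=6, P3=2, P4=3, P5=1)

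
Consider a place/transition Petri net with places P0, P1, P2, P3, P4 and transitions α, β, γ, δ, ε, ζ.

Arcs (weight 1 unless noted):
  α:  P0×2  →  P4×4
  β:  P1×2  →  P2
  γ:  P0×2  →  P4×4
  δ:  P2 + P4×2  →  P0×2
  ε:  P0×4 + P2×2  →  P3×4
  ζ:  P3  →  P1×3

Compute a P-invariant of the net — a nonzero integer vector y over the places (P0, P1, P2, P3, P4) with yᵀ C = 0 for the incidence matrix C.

y = (P0:2, P1:1, P2:2, P3:3, P4:1)

Incidence matrix C (rows=places, cols=transitions):
        α    β    γ    δ    ε    ζ
   P0  -2    0   -2    2   -4    0
   P1   0   -2    0    0    0    3
   P2   0    1    0   -1   -2    0
   P3   0    0    0    0    4   -1
   P4   4    0    4   -2    0    0

Candidate y = [2, 1, 2, 3, 1]; check y·C column-wise:
  col α: 2·-2 + 1·0 + 2·0 + 3·0 + 1·4 = 0
  col β: 2·0 + 1·-2 + 2·1 + 3·0 + 1·0 = 0
  col γ: 2·-2 + 1·0 + 2·0 + 3·0 + 1·4 = 0
  col δ: 2·2 + 1·0 + 2·-1 + 3·0 + 1·-2 = 0
  col ε: 2·-4 + 1·0 + 2·-2 + 3·4 + 1·0 = 0
  col ζ: 2·0 + 1·3 + 2·0 + 3·-1 + 1·0 = 0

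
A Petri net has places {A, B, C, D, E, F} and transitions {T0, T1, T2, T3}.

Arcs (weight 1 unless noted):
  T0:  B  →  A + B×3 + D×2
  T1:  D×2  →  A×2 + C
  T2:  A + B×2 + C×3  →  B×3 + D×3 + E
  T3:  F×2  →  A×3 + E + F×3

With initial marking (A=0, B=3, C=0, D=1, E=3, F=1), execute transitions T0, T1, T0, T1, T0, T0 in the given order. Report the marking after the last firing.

(A=8, B=11, C=2, D=5, E=3, F=1)

step 1: fire T0:  (A=0, B=3, C=0, D=1, E=3, F=1) → (A=1, B=5, C=0, D=3, E=3, F=1)
step 2: fire T1:  (A=1, B=5, C=0, D=3, E=3, F=1) → (A=3, B=5, C=1, D=1, E=3, F=1)
step 3: fire T0:  (A=3, B=5, C=1, D=1, E=3, F=1) → (A=4, B=7, C=1, D=3, E=3, F=1)
step 4: fire T1:  (A=4, B=7, C=1, D=3, E=3, F=1) → (A=6, B=7, C=2, D=1, E=3, F=1)
step 5: fire T0:  (A=6, B=7, C=2, D=1, E=3, F=1) → (A=7, B=9, C=2, D=3, E=3, F=1)
step 6: fire T0:  (A=7, B=9, C=2, D=3, E=3, F=1) → (A=8, B=11, C=2, D=5, E=3, F=1)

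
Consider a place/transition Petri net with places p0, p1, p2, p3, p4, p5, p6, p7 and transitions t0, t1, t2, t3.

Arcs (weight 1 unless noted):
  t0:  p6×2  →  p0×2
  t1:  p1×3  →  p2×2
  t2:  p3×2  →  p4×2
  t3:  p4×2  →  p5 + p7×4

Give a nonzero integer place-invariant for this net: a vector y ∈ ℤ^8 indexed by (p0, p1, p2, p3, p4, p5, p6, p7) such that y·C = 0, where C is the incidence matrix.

Incidence matrix C (rows=places, cols=transitions):
       t0   t1   t2   t3
   p0   2    0    0    0
   p1   0   -3    0    0
   p2   0    2    0    0
   p3   0    0   -2    0
   p4   0    0    2   -2
   p5   0    0    0    1
   p6  -2    0    0    0
   p7   0    0    0    4

Candidate y = [0, 2, 3, 0, 0, 0, 0, 0]; check y·C column-wise:
  col t0: 0·2 + 2·0 + 3·0 + 0·-2 = 0
  col t1: 2·-3 + 3·2 = 0
  col t2: 2·0 + 3·0 + 0·-2 + 0·2 = 0
  col t3: 2·0 + 3·0 + 0·-2 + 0·1 + 0·4 = 0

y = (p0:0, p1:2, p2:3, p3:0, p4:0, p5:0, p6:0, p7:0)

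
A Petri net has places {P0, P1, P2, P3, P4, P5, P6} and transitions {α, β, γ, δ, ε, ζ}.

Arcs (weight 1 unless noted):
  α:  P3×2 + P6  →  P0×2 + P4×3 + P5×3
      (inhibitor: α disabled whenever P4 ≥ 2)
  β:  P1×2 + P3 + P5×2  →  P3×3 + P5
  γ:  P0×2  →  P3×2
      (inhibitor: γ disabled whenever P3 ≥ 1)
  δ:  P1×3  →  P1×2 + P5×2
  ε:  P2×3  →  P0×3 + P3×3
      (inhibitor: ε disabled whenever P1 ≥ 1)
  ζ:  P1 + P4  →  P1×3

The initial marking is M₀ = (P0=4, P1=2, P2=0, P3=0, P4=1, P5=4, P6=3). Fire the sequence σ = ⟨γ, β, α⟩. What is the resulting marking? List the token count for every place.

(P0=4, P1=0, P2=0, P3=2, P4=4, P5=6, P6=2)

step 1: fire γ:  (P0=4, P1=2, P2=0, P3=0, P4=1, P5=4, P6=3) → (P0=2, P1=2, P2=0, P3=2, P4=1, P5=4, P6=3)
step 2: fire β:  (P0=2, P1=2, P2=0, P3=2, P4=1, P5=4, P6=3) → (P0=2, P1=0, P2=0, P3=4, P4=1, P5=3, P6=3)
step 3: fire α:  (P0=2, P1=0, P2=0, P3=4, P4=1, P5=3, P6=3) → (P0=4, P1=0, P2=0, P3=2, P4=4, P5=6, P6=2)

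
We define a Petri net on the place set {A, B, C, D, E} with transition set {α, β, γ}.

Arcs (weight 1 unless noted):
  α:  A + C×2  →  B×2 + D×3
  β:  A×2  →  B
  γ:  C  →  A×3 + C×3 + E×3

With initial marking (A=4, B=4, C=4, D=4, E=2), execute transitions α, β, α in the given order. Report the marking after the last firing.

(A=0, B=9, C=0, D=10, E=2)

step 1: fire α:  (A=4, B=4, C=4, D=4, E=2) → (A=3, B=6, C=2, D=7, E=2)
step 2: fire β:  (A=3, B=6, C=2, D=7, E=2) → (A=1, B=7, C=2, D=7, E=2)
step 3: fire α:  (A=1, B=7, C=2, D=7, E=2) → (A=0, B=9, C=0, D=10, E=2)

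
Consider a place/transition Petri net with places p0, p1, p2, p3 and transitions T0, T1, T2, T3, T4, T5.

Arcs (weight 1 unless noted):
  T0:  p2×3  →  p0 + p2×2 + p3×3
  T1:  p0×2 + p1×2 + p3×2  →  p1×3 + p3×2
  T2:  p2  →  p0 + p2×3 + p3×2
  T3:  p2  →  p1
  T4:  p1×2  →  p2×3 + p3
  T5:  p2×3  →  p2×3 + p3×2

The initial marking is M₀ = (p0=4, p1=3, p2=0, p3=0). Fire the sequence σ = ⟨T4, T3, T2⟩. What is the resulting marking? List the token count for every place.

(p0=5, p1=2, p2=4, p3=3)

step 1: fire T4:  (p0=4, p1=3, p2=0, p3=0) → (p0=4, p1=1, p2=3, p3=1)
step 2: fire T3:  (p0=4, p1=1, p2=3, p3=1) → (p0=4, p1=2, p2=2, p3=1)
step 3: fire T2:  (p0=4, p1=2, p2=2, p3=1) → (p0=5, p1=2, p2=4, p3=3)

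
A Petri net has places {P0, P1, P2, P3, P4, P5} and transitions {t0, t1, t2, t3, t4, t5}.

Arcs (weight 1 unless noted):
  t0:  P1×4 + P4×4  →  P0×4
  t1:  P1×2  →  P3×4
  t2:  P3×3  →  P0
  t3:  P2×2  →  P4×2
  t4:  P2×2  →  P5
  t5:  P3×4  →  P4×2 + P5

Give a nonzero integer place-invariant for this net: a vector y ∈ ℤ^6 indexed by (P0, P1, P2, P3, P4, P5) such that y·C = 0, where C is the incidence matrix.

Incidence matrix C (rows=places, cols=transitions):
       t0   t1   t2   t3   t4   t5
   P0   4    0    1    0    0    0
   P1  -4   -2    0    0    0    0
   P2   0    0    0   -2   -2    0
   P3   0    4   -3    0    0   -4
   P4  -4    0    0    2    0    2
   P5   0    0    0    0    1    1

Candidate y = [3, 2, 1, 1, 1, 2]; check y·C column-wise:
  col t0: 3·4 + 2·-4 + 1·0 + 1·0 + 1·-4 + 2·0 = 0
  col t1: 3·0 + 2·-2 + 1·0 + 1·4 + 1·0 + 2·0 = 0
  col t2: 3·1 + 2·0 + 1·0 + 1·-3 + 1·0 + 2·0 = 0
  col t3: 3·0 + 2·0 + 1·-2 + 1·0 + 1·2 + 2·0 = 0
  col t4: 3·0 + 2·0 + 1·-2 + 1·0 + 1·0 + 2·1 = 0
  col t5: 3·0 + 2·0 + 1·0 + 1·-4 + 1·2 + 2·1 = 0

y = (P0:3, P1:2, P2:1, P3:1, P4:1, P5:2)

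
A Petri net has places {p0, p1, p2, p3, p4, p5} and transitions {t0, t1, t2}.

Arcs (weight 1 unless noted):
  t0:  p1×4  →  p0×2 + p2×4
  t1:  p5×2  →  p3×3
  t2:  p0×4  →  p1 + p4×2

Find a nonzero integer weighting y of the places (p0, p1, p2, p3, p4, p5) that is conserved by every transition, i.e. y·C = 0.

Incidence matrix C (rows=places, cols=transitions):
       t0   t1   t2
   p0   2    0   -4
   p1  -4    0    1
   p2   4    0    0
   p3   0    3    0
   p4   0    0    2
   p5   0   -2    0

Candidate y = [2, 8, 7, 0, 0, 0]; check y·C column-wise:
  col t0: 2·2 + 8·-4 + 7·4 = 0
  col t1: 2·0 + 8·0 + 7·0 + 0·3 + 0·-2 = 0
  col t2: 2·-4 + 8·1 + 7·0 + 0·2 = 0

y = (p0:2, p1:8, p2:7, p3:0, p4:0, p5:0)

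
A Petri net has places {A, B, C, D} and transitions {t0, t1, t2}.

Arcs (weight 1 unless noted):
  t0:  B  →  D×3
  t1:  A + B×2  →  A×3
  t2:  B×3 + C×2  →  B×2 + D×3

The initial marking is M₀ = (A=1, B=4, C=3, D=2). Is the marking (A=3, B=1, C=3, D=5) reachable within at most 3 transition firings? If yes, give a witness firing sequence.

YES — reachable via ⟨t0, t1⟩ (2 firings)

step 1: fire t0:  (A=1, B=4, C=3, D=2) → (A=1, B=3, C=3, D=5)
step 2: fire t1:  (A=1, B=3, C=3, D=5) → (A=3, B=1, C=3, D=5)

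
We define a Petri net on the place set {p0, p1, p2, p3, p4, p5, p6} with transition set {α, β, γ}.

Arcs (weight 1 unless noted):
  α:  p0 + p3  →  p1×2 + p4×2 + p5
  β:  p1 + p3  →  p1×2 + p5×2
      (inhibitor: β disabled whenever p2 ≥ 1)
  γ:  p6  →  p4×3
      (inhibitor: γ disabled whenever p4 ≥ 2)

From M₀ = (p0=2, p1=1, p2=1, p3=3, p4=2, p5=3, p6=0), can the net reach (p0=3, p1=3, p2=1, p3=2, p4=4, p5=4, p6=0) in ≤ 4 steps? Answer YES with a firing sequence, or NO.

NO — not reachable within 4 firings

depth 0: 1 marking
depth 1: 2 markings reached so far
depth 2: 3 markings reached so far
depth 3: 3 markings reached so far
(frontier empty at depth 3; search complete)
target is not among the 3 markings reachable within 4 steps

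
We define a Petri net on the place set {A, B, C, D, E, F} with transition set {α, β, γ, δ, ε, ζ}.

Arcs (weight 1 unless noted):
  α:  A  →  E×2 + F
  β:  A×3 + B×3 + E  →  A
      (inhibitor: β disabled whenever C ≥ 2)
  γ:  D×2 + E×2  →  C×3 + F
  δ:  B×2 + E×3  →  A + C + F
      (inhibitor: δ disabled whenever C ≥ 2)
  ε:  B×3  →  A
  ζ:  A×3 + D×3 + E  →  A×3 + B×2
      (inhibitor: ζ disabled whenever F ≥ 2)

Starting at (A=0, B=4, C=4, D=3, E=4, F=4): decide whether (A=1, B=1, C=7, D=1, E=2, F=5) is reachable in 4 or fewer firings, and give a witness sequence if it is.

step 1: fire γ:  (A=0, B=4, C=4, D=3, E=4, F=4) → (A=0, B=4, C=7, D=1, E=2, F=5)
step 2: fire ε:  (A=0, B=4, C=7, D=1, E=2, F=5) → (A=1, B=1, C=7, D=1, E=2, F=5)

YES — reachable via ⟨γ, ε⟩ (2 firings)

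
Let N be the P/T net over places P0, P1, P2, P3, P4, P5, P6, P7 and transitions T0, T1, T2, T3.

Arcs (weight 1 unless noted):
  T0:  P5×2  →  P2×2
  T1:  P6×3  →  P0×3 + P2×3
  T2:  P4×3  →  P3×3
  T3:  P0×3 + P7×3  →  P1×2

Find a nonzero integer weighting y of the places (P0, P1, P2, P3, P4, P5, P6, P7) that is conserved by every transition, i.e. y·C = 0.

Incidence matrix C (rows=places, cols=transitions):
       T0   T1   T2   T3
   P0   0    3    0   -3
   P1   0    0    0    2
   P2   2    3    0    0
   P3   0    0    3    0
   P4   0    0   -3    0
   P5  -2    0    0    0
   P6   0   -3    0    0
   P7   0    0    0   -3

Candidate y = [0, 0, 0, 1, 1, 0, 0, 0]; check y·C column-wise:
  col T0: 0·2 + 1·0 + 1·0 + 0·-2 = 0
  col T1: 0·3 + 0·3 + 1·0 + 1·0 + 0·-3 = 0
  col T2: 1·3 + 1·-3 = 0
  col T3: 0·-3 + 0·2 + 1·0 + 1·0 + 0·-3 = 0

y = (P0:0, P1:0, P2:0, P3:1, P4:1, P5:0, P6:0, P7:0)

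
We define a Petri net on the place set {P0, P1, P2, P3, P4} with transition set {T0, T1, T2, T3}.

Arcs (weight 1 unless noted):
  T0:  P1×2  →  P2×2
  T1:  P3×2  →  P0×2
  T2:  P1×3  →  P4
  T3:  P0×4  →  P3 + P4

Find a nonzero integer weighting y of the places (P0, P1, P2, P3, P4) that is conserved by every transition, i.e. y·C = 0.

y = (P0:1, P1:1, P2:1, P3:1, P4:3)

Incidence matrix C (rows=places, cols=transitions):
       T0   T1   T2   T3
   P0   0    2    0   -4
   P1  -2    0   -3    0
   P2   2    0    0    0
   P3   0   -2    0    1
   P4   0    0    1    1

Candidate y = [1, 1, 1, 1, 3]; check y·C column-wise:
  col T0: 1·0 + 1·-2 + 1·2 + 1·0 + 3·0 = 0
  col T1: 1·2 + 1·0 + 1·0 + 1·-2 + 3·0 = 0
  col T2: 1·0 + 1·-3 + 1·0 + 1·0 + 3·1 = 0
  col T3: 1·-4 + 1·0 + 1·0 + 1·1 + 3·1 = 0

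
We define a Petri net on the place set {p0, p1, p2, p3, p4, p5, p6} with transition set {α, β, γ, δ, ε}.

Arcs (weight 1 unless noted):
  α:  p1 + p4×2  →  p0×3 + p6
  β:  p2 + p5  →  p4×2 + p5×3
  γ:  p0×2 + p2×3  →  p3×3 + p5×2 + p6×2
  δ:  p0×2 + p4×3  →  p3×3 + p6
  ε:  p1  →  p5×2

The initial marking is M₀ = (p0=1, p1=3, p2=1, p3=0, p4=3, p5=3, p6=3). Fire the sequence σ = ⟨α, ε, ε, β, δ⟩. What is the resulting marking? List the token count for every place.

step 1: fire α:  (p0=1, p1=3, p2=1, p3=0, p4=3, p5=3, p6=3) → (p0=4, p1=2, p2=1, p3=0, p4=1, p5=3, p6=4)
step 2: fire ε:  (p0=4, p1=2, p2=1, p3=0, p4=1, p5=3, p6=4) → (p0=4, p1=1, p2=1, p3=0, p4=1, p5=5, p6=4)
step 3: fire ε:  (p0=4, p1=1, p2=1, p3=0, p4=1, p5=5, p6=4) → (p0=4, p1=0, p2=1, p3=0, p4=1, p5=7, p6=4)
step 4: fire β:  (p0=4, p1=0, p2=1, p3=0, p4=1, p5=7, p6=4) → (p0=4, p1=0, p2=0, p3=0, p4=3, p5=9, p6=4)
step 5: fire δ:  (p0=4, p1=0, p2=0, p3=0, p4=3, p5=9, p6=4) → (p0=2, p1=0, p2=0, p3=3, p4=0, p5=9, p6=5)

(p0=2, p1=0, p2=0, p3=3, p4=0, p5=9, p6=5)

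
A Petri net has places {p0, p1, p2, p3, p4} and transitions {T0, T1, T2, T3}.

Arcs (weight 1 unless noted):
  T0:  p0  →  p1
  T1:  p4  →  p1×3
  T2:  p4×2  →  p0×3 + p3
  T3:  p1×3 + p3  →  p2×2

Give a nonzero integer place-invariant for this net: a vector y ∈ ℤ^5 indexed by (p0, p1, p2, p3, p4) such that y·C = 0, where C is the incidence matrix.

y = (p0:1, p1:1, p2:3, p3:3, p4:3)

Incidence matrix C (rows=places, cols=transitions):
       T0   T1   T2   T3
   p0  -1    0    3    0
   p1   1    3    0   -3
   p2   0    0    0    2
   p3   0    0    1   -1
   p4   0   -1   -2    0

Candidate y = [1, 1, 3, 3, 3]; check y·C column-wise:
  col T0: 1·-1 + 1·1 + 3·0 + 3·0 + 3·0 = 0
  col T1: 1·0 + 1·3 + 3·0 + 3·0 + 3·-1 = 0
  col T2: 1·3 + 1·0 + 3·0 + 3·1 + 3·-2 = 0
  col T3: 1·0 + 1·-3 + 3·2 + 3·-1 + 3·0 = 0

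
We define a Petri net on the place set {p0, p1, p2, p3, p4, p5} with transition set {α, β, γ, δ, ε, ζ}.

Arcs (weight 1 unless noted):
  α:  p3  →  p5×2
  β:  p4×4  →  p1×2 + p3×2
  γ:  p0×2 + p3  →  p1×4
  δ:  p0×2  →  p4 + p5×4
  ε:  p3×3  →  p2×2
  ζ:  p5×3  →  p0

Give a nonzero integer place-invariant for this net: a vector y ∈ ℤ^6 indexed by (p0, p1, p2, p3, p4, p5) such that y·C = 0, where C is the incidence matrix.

Incidence matrix C (rows=places, cols=transitions):
        α    β    γ    δ    ε    ζ
   p0   0    0   -2   -2    0    1
   p1   0    2    4    0    0    0
   p2   0    0    0    0    2    0
   p3  -1    2   -1    0   -3    0
   p4   0   -4    0    1    0    0
   p5   2    0    0    4    0   -3

Candidate y = [3, 2, 3, 2, 2, 1]; check y·C column-wise:
  col α: 3·0 + 2·0 + 3·0 + 2·-1 + 2·0 + 1·2 = 0
  col β: 3·0 + 2·2 + 3·0 + 2·2 + 2·-4 + 1·0 = 0
  col γ: 3·-2 + 2·4 + 3·0 + 2·-1 + 2·0 + 1·0 = 0
  col δ: 3·-2 + 2·0 + 3·0 + 2·0 + 2·1 + 1·4 = 0
  col ε: 3·0 + 2·0 + 3·2 + 2·-3 + 2·0 + 1·0 = 0
  col ζ: 3·1 + 2·0 + 3·0 + 2·0 + 2·0 + 1·-3 = 0

y = (p0:3, p1:2, p2:3, p3:2, p4:2, p5:1)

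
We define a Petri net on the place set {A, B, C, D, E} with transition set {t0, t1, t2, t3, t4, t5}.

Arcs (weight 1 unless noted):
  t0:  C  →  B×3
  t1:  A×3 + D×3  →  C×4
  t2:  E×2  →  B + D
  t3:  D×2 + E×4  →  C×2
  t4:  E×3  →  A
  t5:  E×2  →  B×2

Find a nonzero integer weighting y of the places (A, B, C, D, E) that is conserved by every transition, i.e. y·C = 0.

Incidence matrix C (rows=places, cols=transitions):
       t0   t1   t2   t3   t4   t5
    A   0   -3    0    0    1    0
    B   3    0    1    0    0    2
    C  -1    4    0    2    0    0
    D   0   -3    1   -2    0    0
    E   0    0   -2   -4   -3   -2

Candidate y = [3, 1, 3, 1, 1]; check y·C column-wise:
  col t0: 3·0 + 1·3 + 3·-1 + 1·0 + 1·0 = 0
  col t1: 3·-3 + 1·0 + 3·4 + 1·-3 + 1·0 = 0
  col t2: 3·0 + 1·1 + 3·0 + 1·1 + 1·-2 = 0
  col t3: 3·0 + 1·0 + 3·2 + 1·-2 + 1·-4 = 0
  col t4: 3·1 + 1·0 + 3·0 + 1·0 + 1·-3 = 0
  col t5: 3·0 + 1·2 + 3·0 + 1·0 + 1·-2 = 0

y = (A:3, B:1, C:3, D:1, E:1)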